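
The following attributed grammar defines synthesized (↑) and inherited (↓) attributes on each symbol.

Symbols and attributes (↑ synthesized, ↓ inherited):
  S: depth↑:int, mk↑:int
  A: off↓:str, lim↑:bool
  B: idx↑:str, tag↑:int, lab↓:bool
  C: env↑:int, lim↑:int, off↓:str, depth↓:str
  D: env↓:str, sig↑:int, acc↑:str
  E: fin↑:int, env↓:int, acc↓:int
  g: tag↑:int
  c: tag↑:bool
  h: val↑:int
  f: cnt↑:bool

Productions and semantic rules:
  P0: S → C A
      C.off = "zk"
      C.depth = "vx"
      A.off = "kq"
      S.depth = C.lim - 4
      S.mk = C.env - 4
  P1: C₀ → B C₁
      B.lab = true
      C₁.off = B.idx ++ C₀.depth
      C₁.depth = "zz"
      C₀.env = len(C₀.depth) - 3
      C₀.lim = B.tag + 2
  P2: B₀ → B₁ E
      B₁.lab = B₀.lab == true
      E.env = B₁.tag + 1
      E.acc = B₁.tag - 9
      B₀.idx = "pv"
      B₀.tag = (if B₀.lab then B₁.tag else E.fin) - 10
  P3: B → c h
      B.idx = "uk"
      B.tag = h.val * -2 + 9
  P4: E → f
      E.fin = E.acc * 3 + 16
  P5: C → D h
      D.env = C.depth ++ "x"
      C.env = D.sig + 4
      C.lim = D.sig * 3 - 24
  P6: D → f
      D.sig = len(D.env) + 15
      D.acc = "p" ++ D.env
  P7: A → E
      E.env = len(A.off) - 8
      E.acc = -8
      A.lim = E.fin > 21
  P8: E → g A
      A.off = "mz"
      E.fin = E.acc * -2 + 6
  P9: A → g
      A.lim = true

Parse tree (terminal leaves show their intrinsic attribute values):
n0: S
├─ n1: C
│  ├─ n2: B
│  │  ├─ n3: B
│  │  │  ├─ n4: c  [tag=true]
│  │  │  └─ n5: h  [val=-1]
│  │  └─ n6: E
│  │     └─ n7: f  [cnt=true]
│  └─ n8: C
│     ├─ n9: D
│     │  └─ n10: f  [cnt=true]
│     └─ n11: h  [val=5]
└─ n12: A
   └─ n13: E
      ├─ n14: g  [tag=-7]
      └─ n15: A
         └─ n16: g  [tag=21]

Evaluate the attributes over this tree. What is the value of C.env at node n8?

1. n1.off = "zk"  ["zk"]
2. n1.depth = "vx"  ["vx"]
3. n2.lab = true  [true]
4. n3.lab = true  [B₀.lab == true]
5. n4.tag = true  [terminal]
6. n5.val = -1  [terminal]
7. n3.idx = "uk"  ["uk"]
8. n3.tag = 11  [h.val * -2 + 9]
9. n6.env = 12  [B₁.tag + 1]
10. n6.acc = 2  [B₁.tag - 9]
11. n7.cnt = true  [terminal]
12. n6.fin = 22  [E.acc * 3 + 16]
13. n2.idx = "pv"  ["pv"]
14. n2.tag = 1  [(if B₀.lab then B₁.tag else E.fin) - 10]
15. n8.off = "pvvx"  [B.idx ++ C₀.depth]
16. n8.depth = "zz"  ["zz"]
17. n9.env = "zzx"  [C.depth ++ "x"]
18. n10.cnt = true  [terminal]
19. n9.sig = 18  [len(D.env) + 15]
20. n9.acc = "pzzx"  ["p" ++ D.env]
21. n11.val = 5  [terminal]
22. n8.env = 22  [D.sig + 4]
23. n8.lim = 30  [D.sig * 3 - 24]
24. n1.env = -1  [len(C₀.depth) - 3]
25. n1.lim = 3  [B.tag + 2]
26. n12.off = "kq"  ["kq"]
27. n13.env = -6  [len(A.off) - 8]
28. n13.acc = -8  [-8]
29. n14.tag = -7  [terminal]
30. n15.off = "mz"  ["mz"]
31. n16.tag = 21  [terminal]
32. n15.lim = true  [true]
33. n13.fin = 22  [E.acc * -2 + 6]
34. n12.lim = true  [E.fin > 21]
35. n0.depth = -1  [C.lim - 4]
36. n0.mk = -5  [C.env - 4]

22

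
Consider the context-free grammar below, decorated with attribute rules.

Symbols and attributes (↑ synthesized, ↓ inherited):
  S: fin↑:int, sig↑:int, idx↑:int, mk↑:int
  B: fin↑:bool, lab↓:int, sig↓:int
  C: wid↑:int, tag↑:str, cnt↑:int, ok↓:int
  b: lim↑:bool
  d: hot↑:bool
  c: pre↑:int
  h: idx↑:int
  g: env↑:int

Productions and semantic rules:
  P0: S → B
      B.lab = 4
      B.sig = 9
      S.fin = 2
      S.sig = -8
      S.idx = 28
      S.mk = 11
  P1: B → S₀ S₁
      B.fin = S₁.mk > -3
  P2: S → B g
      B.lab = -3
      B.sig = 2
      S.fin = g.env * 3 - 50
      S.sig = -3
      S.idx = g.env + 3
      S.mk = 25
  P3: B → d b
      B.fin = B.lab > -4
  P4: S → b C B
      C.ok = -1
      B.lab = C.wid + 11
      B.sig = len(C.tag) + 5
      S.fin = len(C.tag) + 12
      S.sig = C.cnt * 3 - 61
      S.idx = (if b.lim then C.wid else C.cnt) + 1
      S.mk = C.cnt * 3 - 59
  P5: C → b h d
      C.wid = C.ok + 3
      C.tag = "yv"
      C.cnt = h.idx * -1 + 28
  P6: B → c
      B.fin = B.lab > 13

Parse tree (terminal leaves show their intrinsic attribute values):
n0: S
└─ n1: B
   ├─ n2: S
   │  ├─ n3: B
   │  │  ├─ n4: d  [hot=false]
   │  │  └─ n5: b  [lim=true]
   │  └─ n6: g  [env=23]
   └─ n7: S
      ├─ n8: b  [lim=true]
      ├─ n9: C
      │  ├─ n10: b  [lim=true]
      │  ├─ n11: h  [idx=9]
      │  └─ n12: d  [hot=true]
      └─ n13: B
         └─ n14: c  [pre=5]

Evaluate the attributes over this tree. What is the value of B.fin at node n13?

1. n1.lab = 4  [4]
2. n1.sig = 9  [9]
3. n3.lab = -3  [-3]
4. n3.sig = 2  [2]
5. n4.hot = false  [terminal]
6. n5.lim = true  [terminal]
7. n3.fin = true  [B.lab > -4]
8. n6.env = 23  [terminal]
9. n2.fin = 19  [g.env * 3 - 50]
10. n2.sig = -3  [-3]
11. n2.idx = 26  [g.env + 3]
12. n2.mk = 25  [25]
13. n8.lim = true  [terminal]
14. n9.ok = -1  [-1]
15. n10.lim = true  [terminal]
16. n11.idx = 9  [terminal]
17. n12.hot = true  [terminal]
18. n9.wid = 2  [C.ok + 3]
19. n9.tag = "yv"  ["yv"]
20. n9.cnt = 19  [h.idx * -1 + 28]
21. n13.lab = 13  [C.wid + 11]
22. n13.sig = 7  [len(C.tag) + 5]
23. n14.pre = 5  [terminal]
24. n13.fin = false  [B.lab > 13]
25. n7.fin = 14  [len(C.tag) + 12]
26. n7.sig = -4  [C.cnt * 3 - 61]
27. n7.idx = 3  [(if b.lim then C.wid else C.cnt) + 1]
28. n7.mk = -2  [C.cnt * 3 - 59]
29. n1.fin = true  [S₁.mk > -3]
30. n0.fin = 2  [2]
31. n0.sig = -8  [-8]
32. n0.idx = 28  [28]
33. n0.mk = 11  [11]

false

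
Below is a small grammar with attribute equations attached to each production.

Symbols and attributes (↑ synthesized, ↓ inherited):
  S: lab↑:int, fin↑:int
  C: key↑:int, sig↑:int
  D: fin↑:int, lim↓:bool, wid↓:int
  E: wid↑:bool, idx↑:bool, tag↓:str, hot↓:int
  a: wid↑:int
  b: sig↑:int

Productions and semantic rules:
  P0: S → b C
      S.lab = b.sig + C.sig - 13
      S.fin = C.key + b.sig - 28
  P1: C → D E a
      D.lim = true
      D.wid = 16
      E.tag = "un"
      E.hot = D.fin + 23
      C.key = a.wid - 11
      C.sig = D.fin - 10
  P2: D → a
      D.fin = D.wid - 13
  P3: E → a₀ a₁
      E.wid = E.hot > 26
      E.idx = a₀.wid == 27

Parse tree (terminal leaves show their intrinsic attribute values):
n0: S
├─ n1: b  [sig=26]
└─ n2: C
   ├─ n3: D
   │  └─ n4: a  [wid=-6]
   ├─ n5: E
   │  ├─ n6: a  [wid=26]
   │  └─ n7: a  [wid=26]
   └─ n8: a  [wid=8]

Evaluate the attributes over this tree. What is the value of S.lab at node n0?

6

1. n1.sig = 26  [terminal]
2. n3.lim = true  [true]
3. n3.wid = 16  [16]
4. n4.wid = -6  [terminal]
5. n3.fin = 3  [D.wid - 13]
6. n5.tag = "un"  ["un"]
7. n5.hot = 26  [D.fin + 23]
8. n6.wid = 26  [terminal]
9. n7.wid = 26  [terminal]
10. n5.wid = false  [E.hot > 26]
11. n5.idx = false  [a₀.wid == 27]
12. n8.wid = 8  [terminal]
13. n2.key = -3  [a.wid - 11]
14. n2.sig = -7  [D.fin - 10]
15. n0.lab = 6  [b.sig + C.sig - 13]
16. n0.fin = -5  [C.key + b.sig - 28]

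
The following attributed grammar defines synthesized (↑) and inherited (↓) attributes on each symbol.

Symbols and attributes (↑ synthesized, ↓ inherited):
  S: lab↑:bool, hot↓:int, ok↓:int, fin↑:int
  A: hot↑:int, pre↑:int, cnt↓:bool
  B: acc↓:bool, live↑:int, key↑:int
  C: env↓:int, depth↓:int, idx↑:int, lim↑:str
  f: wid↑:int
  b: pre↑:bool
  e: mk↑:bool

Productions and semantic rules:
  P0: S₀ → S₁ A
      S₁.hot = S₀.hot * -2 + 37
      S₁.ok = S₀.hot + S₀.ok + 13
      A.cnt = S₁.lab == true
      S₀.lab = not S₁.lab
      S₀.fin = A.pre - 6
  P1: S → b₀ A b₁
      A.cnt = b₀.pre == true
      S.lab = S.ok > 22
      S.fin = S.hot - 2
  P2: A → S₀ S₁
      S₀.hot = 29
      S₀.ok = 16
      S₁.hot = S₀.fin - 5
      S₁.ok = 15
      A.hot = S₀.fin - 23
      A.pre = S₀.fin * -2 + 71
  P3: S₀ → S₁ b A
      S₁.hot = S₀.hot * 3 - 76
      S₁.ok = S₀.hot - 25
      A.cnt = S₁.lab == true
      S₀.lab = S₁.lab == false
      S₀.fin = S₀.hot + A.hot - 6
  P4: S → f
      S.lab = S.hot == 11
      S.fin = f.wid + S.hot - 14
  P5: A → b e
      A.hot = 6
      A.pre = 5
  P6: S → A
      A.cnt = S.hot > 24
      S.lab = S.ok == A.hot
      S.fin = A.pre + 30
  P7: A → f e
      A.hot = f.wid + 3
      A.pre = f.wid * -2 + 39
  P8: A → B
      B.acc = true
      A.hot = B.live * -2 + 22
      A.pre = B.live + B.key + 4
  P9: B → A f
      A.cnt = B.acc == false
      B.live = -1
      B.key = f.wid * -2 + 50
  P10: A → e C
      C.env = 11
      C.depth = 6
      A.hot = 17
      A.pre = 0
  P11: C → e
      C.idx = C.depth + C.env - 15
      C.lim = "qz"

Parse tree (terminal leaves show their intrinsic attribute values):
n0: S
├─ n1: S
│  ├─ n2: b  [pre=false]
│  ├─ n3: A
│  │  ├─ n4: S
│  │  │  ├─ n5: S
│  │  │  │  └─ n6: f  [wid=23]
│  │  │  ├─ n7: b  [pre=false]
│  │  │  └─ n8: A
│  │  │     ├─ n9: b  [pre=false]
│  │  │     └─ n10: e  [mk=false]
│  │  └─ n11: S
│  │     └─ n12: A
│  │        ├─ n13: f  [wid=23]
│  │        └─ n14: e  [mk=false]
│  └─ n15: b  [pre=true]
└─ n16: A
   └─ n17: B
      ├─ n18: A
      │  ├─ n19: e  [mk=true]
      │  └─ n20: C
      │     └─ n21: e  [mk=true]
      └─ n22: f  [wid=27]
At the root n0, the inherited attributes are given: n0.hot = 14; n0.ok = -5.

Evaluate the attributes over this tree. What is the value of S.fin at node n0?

-7

1. n0.hot = 14  [given at root]
2. n0.ok = -5  [given at root]
3. n1.hot = 9  [S₀.hot * -2 + 37]
4. n1.ok = 22  [S₀.hot + S₀.ok + 13]
5. n2.pre = false  [terminal]
6. n3.cnt = false  [b₀.pre == true]
7. n4.hot = 29  [29]
8. n4.ok = 16  [16]
9. n5.hot = 11  [S₀.hot * 3 - 76]
10. n5.ok = 4  [S₀.hot - 25]
11. n6.wid = 23  [terminal]
12. n5.lab = true  [S.hot == 11]
13. n5.fin = 20  [f.wid + S.hot - 14]
14. n7.pre = false  [terminal]
15. n8.cnt = true  [S₁.lab == true]
16. n9.pre = false  [terminal]
17. n10.mk = false  [terminal]
18. n8.hot = 6  [6]
19. n8.pre = 5  [5]
20. n4.lab = false  [S₁.lab == false]
21. n4.fin = 29  [S₀.hot + A.hot - 6]
22. n11.hot = 24  [S₀.fin - 5]
23. n11.ok = 15  [15]
24. n12.cnt = false  [S.hot > 24]
25. n13.wid = 23  [terminal]
26. n14.mk = false  [terminal]
27. n12.hot = 26  [f.wid + 3]
28. n12.pre = -7  [f.wid * -2 + 39]
29. n11.lab = false  [S.ok == A.hot]
30. n11.fin = 23  [A.pre + 30]
31. n3.hot = 6  [S₀.fin - 23]
32. n3.pre = 13  [S₀.fin * -2 + 71]
33. n15.pre = true  [terminal]
34. n1.lab = false  [S.ok > 22]
35. n1.fin = 7  [S.hot - 2]
36. n16.cnt = false  [S₁.lab == true]
37. n17.acc = true  [true]
38. n18.cnt = false  [B.acc == false]
39. n19.mk = true  [terminal]
40. n20.env = 11  [11]
41. n20.depth = 6  [6]
42. n21.mk = true  [terminal]
43. n20.idx = 2  [C.depth + C.env - 15]
44. n20.lim = "qz"  ["qz"]
45. n18.hot = 17  [17]
46. n18.pre = 0  [0]
47. n22.wid = 27  [terminal]
48. n17.live = -1  [-1]
49. n17.key = -4  [f.wid * -2 + 50]
50. n16.hot = 24  [B.live * -2 + 22]
51. n16.pre = -1  [B.live + B.key + 4]
52. n0.lab = true  [not S₁.lab]
53. n0.fin = -7  [A.pre - 6]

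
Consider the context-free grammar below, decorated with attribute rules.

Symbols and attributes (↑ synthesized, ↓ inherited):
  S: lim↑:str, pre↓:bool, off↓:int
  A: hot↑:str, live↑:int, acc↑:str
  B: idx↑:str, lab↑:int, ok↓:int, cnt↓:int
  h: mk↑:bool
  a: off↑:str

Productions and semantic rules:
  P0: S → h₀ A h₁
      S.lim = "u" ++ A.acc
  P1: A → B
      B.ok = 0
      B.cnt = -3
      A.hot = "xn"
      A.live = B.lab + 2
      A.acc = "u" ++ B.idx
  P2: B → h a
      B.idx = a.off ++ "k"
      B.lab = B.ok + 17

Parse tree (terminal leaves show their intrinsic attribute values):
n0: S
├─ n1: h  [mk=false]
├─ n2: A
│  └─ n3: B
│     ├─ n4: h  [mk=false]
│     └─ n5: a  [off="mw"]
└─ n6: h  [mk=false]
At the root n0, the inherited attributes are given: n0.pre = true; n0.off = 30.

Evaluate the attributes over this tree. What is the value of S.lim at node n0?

"uumwk"

1. n0.pre = true  [given at root]
2. n0.off = 30  [given at root]
3. n1.mk = false  [terminal]
4. n3.ok = 0  [0]
5. n3.cnt = -3  [-3]
6. n4.mk = false  [terminal]
7. n5.off = "mw"  [terminal]
8. n3.idx = "mwk"  [a.off ++ "k"]
9. n3.lab = 17  [B.ok + 17]
10. n2.hot = "xn"  ["xn"]
11. n2.live = 19  [B.lab + 2]
12. n2.acc = "umwk"  ["u" ++ B.idx]
13. n6.mk = false  [terminal]
14. n0.lim = "uumwk"  ["u" ++ A.acc]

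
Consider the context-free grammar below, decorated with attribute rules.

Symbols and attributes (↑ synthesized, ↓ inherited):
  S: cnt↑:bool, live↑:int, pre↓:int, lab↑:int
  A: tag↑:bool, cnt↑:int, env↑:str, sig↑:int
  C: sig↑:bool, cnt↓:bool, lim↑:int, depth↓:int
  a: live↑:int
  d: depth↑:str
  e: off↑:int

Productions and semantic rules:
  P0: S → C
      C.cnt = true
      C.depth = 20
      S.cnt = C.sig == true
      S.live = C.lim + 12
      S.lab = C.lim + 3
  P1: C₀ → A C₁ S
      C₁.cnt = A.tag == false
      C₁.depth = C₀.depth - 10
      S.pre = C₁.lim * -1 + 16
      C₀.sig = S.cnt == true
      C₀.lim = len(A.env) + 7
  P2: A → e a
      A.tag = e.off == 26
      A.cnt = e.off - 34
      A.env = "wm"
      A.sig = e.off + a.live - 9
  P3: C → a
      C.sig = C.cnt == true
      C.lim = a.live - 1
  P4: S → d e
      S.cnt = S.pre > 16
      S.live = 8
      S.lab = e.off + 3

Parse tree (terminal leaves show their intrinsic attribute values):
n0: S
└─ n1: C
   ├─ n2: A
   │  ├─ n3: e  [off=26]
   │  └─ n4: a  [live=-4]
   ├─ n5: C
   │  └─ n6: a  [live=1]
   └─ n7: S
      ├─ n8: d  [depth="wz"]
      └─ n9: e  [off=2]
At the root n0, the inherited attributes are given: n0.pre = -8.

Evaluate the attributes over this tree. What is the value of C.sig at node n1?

1. n0.pre = -8  [given at root]
2. n1.cnt = true  [true]
3. n1.depth = 20  [20]
4. n3.off = 26  [terminal]
5. n4.live = -4  [terminal]
6. n2.tag = true  [e.off == 26]
7. n2.cnt = -8  [e.off - 34]
8. n2.env = "wm"  ["wm"]
9. n2.sig = 13  [e.off + a.live - 9]
10. n5.cnt = false  [A.tag == false]
11. n5.depth = 10  [C₀.depth - 10]
12. n6.live = 1  [terminal]
13. n5.sig = false  [C.cnt == true]
14. n5.lim = 0  [a.live - 1]
15. n7.pre = 16  [C₁.lim * -1 + 16]
16. n8.depth = "wz"  [terminal]
17. n9.off = 2  [terminal]
18. n7.cnt = false  [S.pre > 16]
19. n7.live = 8  [8]
20. n7.lab = 5  [e.off + 3]
21. n1.sig = false  [S.cnt == true]
22. n1.lim = 9  [len(A.env) + 7]
23. n0.cnt = false  [C.sig == true]
24. n0.live = 21  [C.lim + 12]
25. n0.lab = 12  [C.lim + 3]

false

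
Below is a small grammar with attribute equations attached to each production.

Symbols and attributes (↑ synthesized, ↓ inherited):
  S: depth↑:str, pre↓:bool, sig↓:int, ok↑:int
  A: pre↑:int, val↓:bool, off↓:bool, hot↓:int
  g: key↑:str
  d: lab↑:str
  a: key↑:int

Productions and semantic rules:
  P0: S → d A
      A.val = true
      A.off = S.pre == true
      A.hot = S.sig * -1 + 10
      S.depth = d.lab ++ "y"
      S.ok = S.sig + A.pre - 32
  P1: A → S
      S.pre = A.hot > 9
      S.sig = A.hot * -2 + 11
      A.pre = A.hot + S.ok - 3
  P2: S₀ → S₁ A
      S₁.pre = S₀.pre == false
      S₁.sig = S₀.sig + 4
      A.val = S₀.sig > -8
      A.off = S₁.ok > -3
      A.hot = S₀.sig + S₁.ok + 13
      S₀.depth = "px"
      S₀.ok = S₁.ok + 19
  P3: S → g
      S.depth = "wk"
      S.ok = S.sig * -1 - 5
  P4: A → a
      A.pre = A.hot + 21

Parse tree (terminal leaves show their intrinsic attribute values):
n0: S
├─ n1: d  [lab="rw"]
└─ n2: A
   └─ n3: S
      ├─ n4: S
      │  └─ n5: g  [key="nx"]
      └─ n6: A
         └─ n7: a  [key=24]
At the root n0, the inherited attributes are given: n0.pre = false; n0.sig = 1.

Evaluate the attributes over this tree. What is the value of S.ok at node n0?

1. n0.pre = false  [given at root]
2. n0.sig = 1  [given at root]
3. n1.lab = "rw"  [terminal]
4. n2.val = true  [true]
5. n2.off = false  [S.pre == true]
6. n2.hot = 9  [S.sig * -1 + 10]
7. n3.pre = false  [A.hot > 9]
8. n3.sig = -7  [A.hot * -2 + 11]
9. n4.pre = true  [S₀.pre == false]
10. n4.sig = -3  [S₀.sig + 4]
11. n5.key = "nx"  [terminal]
12. n4.depth = "wk"  ["wk"]
13. n4.ok = -2  [S.sig * -1 - 5]
14. n6.val = true  [S₀.sig > -8]
15. n6.off = true  [S₁.ok > -3]
16. n6.hot = 4  [S₀.sig + S₁.ok + 13]
17. n7.key = 24  [terminal]
18. n6.pre = 25  [A.hot + 21]
19. n3.depth = "px"  ["px"]
20. n3.ok = 17  [S₁.ok + 19]
21. n2.pre = 23  [A.hot + S.ok - 3]
22. n0.depth = "rwy"  [d.lab ++ "y"]
23. n0.ok = -8  [S.sig + A.pre - 32]

-8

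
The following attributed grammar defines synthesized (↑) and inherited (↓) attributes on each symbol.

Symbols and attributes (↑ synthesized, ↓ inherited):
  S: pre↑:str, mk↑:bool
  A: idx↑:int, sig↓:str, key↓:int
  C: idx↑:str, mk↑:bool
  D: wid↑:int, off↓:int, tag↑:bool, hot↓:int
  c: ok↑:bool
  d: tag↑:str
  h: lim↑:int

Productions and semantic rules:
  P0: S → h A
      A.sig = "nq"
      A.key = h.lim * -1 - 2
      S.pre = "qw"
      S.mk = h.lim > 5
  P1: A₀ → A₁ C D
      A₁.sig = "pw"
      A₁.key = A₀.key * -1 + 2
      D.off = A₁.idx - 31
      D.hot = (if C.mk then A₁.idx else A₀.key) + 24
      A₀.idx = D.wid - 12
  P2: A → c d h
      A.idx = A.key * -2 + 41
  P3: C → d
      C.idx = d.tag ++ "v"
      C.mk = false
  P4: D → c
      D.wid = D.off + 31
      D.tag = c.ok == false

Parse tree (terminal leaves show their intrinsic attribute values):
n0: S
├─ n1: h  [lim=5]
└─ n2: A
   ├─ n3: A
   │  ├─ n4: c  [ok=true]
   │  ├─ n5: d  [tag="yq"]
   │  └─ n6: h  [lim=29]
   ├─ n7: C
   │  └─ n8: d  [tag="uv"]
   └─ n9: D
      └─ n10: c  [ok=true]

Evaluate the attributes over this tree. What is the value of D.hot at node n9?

17

1. n1.lim = 5  [terminal]
2. n2.sig = "nq"  ["nq"]
3. n2.key = -7  [h.lim * -1 - 2]
4. n3.sig = "pw"  ["pw"]
5. n3.key = 9  [A₀.key * -1 + 2]
6. n4.ok = true  [terminal]
7. n5.tag = "yq"  [terminal]
8. n6.lim = 29  [terminal]
9. n3.idx = 23  [A.key * -2 + 41]
10. n8.tag = "uv"  [terminal]
11. n7.idx = "uvv"  [d.tag ++ "v"]
12. n7.mk = false  [false]
13. n9.off = -8  [A₁.idx - 31]
14. n9.hot = 17  [(if C.mk then A₁.idx else A₀.key) + 24]
15. n10.ok = true  [terminal]
16. n9.wid = 23  [D.off + 31]
17. n9.tag = false  [c.ok == false]
18. n2.idx = 11  [D.wid - 12]
19. n0.pre = "qw"  ["qw"]
20. n0.mk = false  [h.lim > 5]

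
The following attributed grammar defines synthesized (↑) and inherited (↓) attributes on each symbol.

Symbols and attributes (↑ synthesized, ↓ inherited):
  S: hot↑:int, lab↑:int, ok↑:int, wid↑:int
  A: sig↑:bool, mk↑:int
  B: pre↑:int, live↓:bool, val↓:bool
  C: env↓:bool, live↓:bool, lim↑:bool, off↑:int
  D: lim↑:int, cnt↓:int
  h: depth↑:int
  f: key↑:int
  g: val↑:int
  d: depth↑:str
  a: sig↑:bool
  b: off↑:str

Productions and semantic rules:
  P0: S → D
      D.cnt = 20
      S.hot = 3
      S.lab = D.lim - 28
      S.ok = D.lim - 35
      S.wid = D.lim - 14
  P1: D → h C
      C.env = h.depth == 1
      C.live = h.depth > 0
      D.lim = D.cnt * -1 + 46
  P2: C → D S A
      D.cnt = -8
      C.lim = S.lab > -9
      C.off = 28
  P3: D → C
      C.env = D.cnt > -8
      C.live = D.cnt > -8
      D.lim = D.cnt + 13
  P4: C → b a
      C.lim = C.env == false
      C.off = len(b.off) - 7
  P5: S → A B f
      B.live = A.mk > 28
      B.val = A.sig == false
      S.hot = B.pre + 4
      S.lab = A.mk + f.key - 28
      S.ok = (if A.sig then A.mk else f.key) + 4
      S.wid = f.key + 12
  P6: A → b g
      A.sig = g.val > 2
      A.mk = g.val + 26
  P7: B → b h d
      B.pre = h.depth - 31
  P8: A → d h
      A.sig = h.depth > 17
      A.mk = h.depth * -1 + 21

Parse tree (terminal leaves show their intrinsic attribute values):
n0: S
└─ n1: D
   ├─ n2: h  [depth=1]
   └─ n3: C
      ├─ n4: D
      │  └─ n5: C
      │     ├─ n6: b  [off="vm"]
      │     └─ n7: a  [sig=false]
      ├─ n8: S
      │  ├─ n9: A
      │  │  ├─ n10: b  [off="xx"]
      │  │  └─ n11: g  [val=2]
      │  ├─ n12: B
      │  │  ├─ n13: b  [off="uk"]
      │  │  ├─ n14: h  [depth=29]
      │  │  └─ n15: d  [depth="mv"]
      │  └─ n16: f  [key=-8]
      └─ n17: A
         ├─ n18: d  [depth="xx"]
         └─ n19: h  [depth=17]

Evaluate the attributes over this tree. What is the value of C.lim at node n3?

1. n1.cnt = 20  [20]
2. n2.depth = 1  [terminal]
3. n3.env = true  [h.depth == 1]
4. n3.live = true  [h.depth > 0]
5. n4.cnt = -8  [-8]
6. n5.env = false  [D.cnt > -8]
7. n5.live = false  [D.cnt > -8]
8. n6.off = "vm"  [terminal]
9. n7.sig = false  [terminal]
10. n5.lim = true  [C.env == false]
11. n5.off = -5  [len(b.off) - 7]
12. n4.lim = 5  [D.cnt + 13]
13. n10.off = "xx"  [terminal]
14. n11.val = 2  [terminal]
15. n9.sig = false  [g.val > 2]
16. n9.mk = 28  [g.val + 26]
17. n12.live = false  [A.mk > 28]
18. n12.val = true  [A.sig == false]
19. n13.off = "uk"  [terminal]
20. n14.depth = 29  [terminal]
21. n15.depth = "mv"  [terminal]
22. n12.pre = -2  [h.depth - 31]
23. n16.key = -8  [terminal]
24. n8.hot = 2  [B.pre + 4]
25. n8.lab = -8  [A.mk + f.key - 28]
26. n8.ok = -4  [(if A.sig then A.mk else f.key) + 4]
27. n8.wid = 4  [f.key + 12]
28. n18.depth = "xx"  [terminal]
29. n19.depth = 17  [terminal]
30. n17.sig = false  [h.depth > 17]
31. n17.mk = 4  [h.depth * -1 + 21]
32. n3.lim = true  [S.lab > -9]
33. n3.off = 28  [28]
34. n1.lim = 26  [D.cnt * -1 + 46]
35. n0.hot = 3  [3]
36. n0.lab = -2  [D.lim - 28]
37. n0.ok = -9  [D.lim - 35]
38. n0.wid = 12  [D.lim - 14]

true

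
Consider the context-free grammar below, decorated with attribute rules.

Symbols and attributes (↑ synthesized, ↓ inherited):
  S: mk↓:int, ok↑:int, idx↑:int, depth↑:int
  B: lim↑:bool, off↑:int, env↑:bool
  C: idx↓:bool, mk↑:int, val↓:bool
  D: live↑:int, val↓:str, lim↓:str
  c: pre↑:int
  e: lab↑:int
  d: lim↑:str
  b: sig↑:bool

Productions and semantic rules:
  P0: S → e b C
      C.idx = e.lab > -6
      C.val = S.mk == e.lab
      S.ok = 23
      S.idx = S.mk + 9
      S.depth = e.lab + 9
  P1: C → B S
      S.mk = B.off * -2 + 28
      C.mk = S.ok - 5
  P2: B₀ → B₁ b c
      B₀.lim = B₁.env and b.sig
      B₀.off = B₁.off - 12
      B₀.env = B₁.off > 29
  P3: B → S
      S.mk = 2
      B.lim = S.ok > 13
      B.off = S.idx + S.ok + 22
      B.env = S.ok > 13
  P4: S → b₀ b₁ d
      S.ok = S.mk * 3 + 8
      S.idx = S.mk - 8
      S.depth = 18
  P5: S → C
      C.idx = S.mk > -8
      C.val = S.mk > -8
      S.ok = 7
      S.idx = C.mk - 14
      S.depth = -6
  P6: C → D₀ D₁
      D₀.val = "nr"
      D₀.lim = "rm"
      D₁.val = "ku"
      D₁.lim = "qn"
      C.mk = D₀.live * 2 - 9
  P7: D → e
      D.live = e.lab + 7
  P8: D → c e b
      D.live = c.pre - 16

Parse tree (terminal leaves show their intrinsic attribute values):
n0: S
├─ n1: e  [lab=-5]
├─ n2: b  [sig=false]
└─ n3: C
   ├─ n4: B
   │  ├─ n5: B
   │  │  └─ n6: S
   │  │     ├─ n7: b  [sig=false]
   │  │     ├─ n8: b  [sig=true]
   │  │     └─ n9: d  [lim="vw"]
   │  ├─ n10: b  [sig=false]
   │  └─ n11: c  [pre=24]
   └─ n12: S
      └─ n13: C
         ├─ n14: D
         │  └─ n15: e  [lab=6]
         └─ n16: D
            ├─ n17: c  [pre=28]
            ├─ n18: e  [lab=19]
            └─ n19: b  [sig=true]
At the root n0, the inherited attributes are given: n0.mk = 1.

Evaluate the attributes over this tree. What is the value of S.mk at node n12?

1. n0.mk = 1  [given at root]
2. n1.lab = -5  [terminal]
3. n2.sig = false  [terminal]
4. n3.idx = true  [e.lab > -6]
5. n3.val = false  [S.mk == e.lab]
6. n6.mk = 2  [2]
7. n7.sig = false  [terminal]
8. n8.sig = true  [terminal]
9. n9.lim = "vw"  [terminal]
10. n6.ok = 14  [S.mk * 3 + 8]
11. n6.idx = -6  [S.mk - 8]
12. n6.depth = 18  [18]
13. n5.lim = true  [S.ok > 13]
14. n5.off = 30  [S.idx + S.ok + 22]
15. n5.env = true  [S.ok > 13]
16. n10.sig = false  [terminal]
17. n11.pre = 24  [terminal]
18. n4.lim = false  [B₁.env and b.sig]
19. n4.off = 18  [B₁.off - 12]
20. n4.env = true  [B₁.off > 29]
21. n12.mk = -8  [B.off * -2 + 28]
22. n13.idx = false  [S.mk > -8]
23. n13.val = false  [S.mk > -8]
24. n14.val = "nr"  ["nr"]
25. n14.lim = "rm"  ["rm"]
26. n15.lab = 6  [terminal]
27. n14.live = 13  [e.lab + 7]
28. n16.val = "ku"  ["ku"]
29. n16.lim = "qn"  ["qn"]
30. n17.pre = 28  [terminal]
31. n18.lab = 19  [terminal]
32. n19.sig = true  [terminal]
33. n16.live = 12  [c.pre - 16]
34. n13.mk = 17  [D₀.live * 2 - 9]
35. n12.ok = 7  [7]
36. n12.idx = 3  [C.mk - 14]
37. n12.depth = -6  [-6]
38. n3.mk = 2  [S.ok - 5]
39. n0.ok = 23  [23]
40. n0.idx = 10  [S.mk + 9]
41. n0.depth = 4  [e.lab + 9]

-8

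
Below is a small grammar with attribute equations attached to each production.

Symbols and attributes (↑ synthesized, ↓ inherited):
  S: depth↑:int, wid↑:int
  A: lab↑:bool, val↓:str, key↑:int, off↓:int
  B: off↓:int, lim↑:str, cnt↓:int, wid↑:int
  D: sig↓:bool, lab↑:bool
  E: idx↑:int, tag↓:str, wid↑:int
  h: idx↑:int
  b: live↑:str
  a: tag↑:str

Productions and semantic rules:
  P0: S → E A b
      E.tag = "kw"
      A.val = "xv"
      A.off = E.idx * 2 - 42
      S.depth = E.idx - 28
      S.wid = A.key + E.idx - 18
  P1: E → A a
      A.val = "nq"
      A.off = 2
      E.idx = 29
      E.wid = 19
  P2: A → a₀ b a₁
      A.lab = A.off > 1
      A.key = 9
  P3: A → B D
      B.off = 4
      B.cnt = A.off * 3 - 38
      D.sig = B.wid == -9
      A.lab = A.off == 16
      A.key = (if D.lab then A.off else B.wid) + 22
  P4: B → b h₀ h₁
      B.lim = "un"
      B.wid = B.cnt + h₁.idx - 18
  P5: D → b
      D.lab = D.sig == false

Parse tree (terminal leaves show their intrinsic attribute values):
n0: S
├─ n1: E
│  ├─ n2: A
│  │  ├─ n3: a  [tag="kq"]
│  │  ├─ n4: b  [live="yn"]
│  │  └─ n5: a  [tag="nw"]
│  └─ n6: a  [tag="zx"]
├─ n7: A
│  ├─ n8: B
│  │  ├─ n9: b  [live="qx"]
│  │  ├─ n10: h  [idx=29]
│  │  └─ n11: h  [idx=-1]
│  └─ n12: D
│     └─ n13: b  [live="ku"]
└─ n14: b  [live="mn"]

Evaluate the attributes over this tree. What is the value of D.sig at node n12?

1. n1.tag = "kw"  ["kw"]
2. n2.val = "nq"  ["nq"]
3. n2.off = 2  [2]
4. n3.tag = "kq"  [terminal]
5. n4.live = "yn"  [terminal]
6. n5.tag = "nw"  [terminal]
7. n2.lab = true  [A.off > 1]
8. n2.key = 9  [9]
9. n6.tag = "zx"  [terminal]
10. n1.idx = 29  [29]
11. n1.wid = 19  [19]
12. n7.val = "xv"  ["xv"]
13. n7.off = 16  [E.idx * 2 - 42]
14. n8.off = 4  [4]
15. n8.cnt = 10  [A.off * 3 - 38]
16. n9.live = "qx"  [terminal]
17. n10.idx = 29  [terminal]
18. n11.idx = -1  [terminal]
19. n8.lim = "un"  ["un"]
20. n8.wid = -9  [B.cnt + h₁.idx - 18]
21. n12.sig = true  [B.wid == -9]
22. n13.live = "ku"  [terminal]
23. n12.lab = false  [D.sig == false]
24. n7.lab = true  [A.off == 16]
25. n7.key = 13  [(if D.lab then A.off else B.wid) + 22]
26. n14.live = "mn"  [terminal]
27. n0.depth = 1  [E.idx - 28]
28. n0.wid = 24  [A.key + E.idx - 18]

true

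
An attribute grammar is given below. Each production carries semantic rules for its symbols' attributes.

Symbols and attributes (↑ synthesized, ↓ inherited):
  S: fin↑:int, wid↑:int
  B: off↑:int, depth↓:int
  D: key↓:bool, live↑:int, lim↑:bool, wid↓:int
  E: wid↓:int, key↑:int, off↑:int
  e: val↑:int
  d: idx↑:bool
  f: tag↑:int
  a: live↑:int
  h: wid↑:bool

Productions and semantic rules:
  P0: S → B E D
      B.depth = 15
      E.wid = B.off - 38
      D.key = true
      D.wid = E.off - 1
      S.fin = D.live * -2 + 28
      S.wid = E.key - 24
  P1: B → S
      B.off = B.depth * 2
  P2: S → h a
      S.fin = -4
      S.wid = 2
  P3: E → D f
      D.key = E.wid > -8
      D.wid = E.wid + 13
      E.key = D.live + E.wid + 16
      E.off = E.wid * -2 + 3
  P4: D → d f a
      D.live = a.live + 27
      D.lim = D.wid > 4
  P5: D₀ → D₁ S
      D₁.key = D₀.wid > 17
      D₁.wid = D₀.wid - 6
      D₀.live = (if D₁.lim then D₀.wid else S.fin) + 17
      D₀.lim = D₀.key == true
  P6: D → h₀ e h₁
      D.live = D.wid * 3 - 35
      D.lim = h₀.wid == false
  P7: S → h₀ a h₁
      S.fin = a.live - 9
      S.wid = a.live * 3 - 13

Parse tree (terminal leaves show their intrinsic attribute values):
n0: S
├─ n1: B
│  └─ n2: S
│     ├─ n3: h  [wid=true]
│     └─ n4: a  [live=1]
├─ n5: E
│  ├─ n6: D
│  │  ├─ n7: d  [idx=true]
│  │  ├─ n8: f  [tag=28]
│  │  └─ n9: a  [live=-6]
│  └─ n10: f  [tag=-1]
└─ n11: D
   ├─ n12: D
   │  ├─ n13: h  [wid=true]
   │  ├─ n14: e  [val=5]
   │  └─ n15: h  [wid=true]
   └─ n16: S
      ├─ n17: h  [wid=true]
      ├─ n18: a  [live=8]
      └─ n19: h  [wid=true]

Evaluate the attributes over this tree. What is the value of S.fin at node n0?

1. n1.depth = 15  [15]
2. n3.wid = true  [terminal]
3. n4.live = 1  [terminal]
4. n2.fin = -4  [-4]
5. n2.wid = 2  [2]
6. n1.off = 30  [B.depth * 2]
7. n5.wid = -8  [B.off - 38]
8. n6.key = false  [E.wid > -8]
9. n6.wid = 5  [E.wid + 13]
10. n7.idx = true  [terminal]
11. n8.tag = 28  [terminal]
12. n9.live = -6  [terminal]
13. n6.live = 21  [a.live + 27]
14. n6.lim = true  [D.wid > 4]
15. n10.tag = -1  [terminal]
16. n5.key = 29  [D.live + E.wid + 16]
17. n5.off = 19  [E.wid * -2 + 3]
18. n11.key = true  [true]
19. n11.wid = 18  [E.off - 1]
20. n12.key = true  [D₀.wid > 17]
21. n12.wid = 12  [D₀.wid - 6]
22. n13.wid = true  [terminal]
23. n14.val = 5  [terminal]
24. n15.wid = true  [terminal]
25. n12.live = 1  [D.wid * 3 - 35]
26. n12.lim = false  [h₀.wid == false]
27. n17.wid = true  [terminal]
28. n18.live = 8  [terminal]
29. n19.wid = true  [terminal]
30. n16.fin = -1  [a.live - 9]
31. n16.wid = 11  [a.live * 3 - 13]
32. n11.live = 16  [(if D₁.lim then D₀.wid else S.fin) + 17]
33. n11.lim = true  [D₀.key == true]
34. n0.fin = -4  [D.live * -2 + 28]
35. n0.wid = 5  [E.key - 24]

-4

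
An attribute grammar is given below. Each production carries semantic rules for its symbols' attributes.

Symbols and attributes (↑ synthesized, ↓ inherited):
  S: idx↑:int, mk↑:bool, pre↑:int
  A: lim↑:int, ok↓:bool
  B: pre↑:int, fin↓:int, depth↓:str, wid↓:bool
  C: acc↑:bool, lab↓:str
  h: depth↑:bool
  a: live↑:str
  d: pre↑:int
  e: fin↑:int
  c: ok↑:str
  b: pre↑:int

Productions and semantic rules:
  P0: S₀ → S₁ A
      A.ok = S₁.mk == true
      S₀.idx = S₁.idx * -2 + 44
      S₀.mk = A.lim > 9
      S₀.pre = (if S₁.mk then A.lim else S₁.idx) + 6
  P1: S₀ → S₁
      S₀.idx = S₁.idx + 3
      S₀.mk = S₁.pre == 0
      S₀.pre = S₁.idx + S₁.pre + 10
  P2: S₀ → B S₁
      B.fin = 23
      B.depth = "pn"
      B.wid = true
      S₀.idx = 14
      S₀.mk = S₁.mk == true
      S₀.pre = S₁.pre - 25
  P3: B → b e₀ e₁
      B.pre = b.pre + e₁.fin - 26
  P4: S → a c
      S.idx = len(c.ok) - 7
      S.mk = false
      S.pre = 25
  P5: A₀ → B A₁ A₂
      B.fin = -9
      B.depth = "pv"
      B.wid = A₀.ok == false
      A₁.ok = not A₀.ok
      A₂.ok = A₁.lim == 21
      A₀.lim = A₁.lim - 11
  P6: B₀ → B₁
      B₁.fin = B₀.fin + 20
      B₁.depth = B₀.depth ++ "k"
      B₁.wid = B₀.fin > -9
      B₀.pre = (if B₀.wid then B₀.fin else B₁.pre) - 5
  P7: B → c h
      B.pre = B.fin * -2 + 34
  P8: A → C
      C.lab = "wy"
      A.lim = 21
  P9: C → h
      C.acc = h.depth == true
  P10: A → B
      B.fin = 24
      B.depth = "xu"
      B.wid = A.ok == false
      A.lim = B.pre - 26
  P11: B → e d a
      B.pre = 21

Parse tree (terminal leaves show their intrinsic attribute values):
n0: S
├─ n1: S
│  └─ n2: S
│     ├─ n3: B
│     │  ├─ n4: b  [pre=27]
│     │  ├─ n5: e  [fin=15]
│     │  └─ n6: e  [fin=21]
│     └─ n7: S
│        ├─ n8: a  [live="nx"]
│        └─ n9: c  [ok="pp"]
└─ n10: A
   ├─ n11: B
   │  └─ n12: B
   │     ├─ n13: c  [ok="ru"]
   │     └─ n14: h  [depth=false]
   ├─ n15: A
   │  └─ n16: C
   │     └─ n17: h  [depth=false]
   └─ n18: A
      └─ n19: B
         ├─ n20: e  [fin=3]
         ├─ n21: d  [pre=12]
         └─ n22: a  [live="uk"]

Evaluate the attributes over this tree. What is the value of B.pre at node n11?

7

1. n3.fin = 23  [23]
2. n3.depth = "pn"  ["pn"]
3. n3.wid = true  [true]
4. n4.pre = 27  [terminal]
5. n5.fin = 15  [terminal]
6. n6.fin = 21  [terminal]
7. n3.pre = 22  [b.pre + e₁.fin - 26]
8. n8.live = "nx"  [terminal]
9. n9.ok = "pp"  [terminal]
10. n7.idx = -5  [len(c.ok) - 7]
11. n7.mk = false  [false]
12. n7.pre = 25  [25]
13. n2.idx = 14  [14]
14. n2.mk = false  [S₁.mk == true]
15. n2.pre = 0  [S₁.pre - 25]
16. n1.idx = 17  [S₁.idx + 3]
17. n1.mk = true  [S₁.pre == 0]
18. n1.pre = 24  [S₁.idx + S₁.pre + 10]
19. n10.ok = true  [S₁.mk == true]
20. n11.fin = -9  [-9]
21. n11.depth = "pv"  ["pv"]
22. n11.wid = false  [A₀.ok == false]
23. n12.fin = 11  [B₀.fin + 20]
24. n12.depth = "pvk"  [B₀.depth ++ "k"]
25. n12.wid = false  [B₀.fin > -9]
26. n13.ok = "ru"  [terminal]
27. n14.depth = false  [terminal]
28. n12.pre = 12  [B.fin * -2 + 34]
29. n11.pre = 7  [(if B₀.wid then B₀.fin else B₁.pre) - 5]
30. n15.ok = false  [not A₀.ok]
31. n16.lab = "wy"  ["wy"]
32. n17.depth = false  [terminal]
33. n16.acc = false  [h.depth == true]
34. n15.lim = 21  [21]
35. n18.ok = true  [A₁.lim == 21]
36. n19.fin = 24  [24]
37. n19.depth = "xu"  ["xu"]
38. n19.wid = false  [A.ok == false]
39. n20.fin = 3  [terminal]
40. n21.pre = 12  [terminal]
41. n22.live = "uk"  [terminal]
42. n19.pre = 21  [21]
43. n18.lim = -5  [B.pre - 26]
44. n10.lim = 10  [A₁.lim - 11]
45. n0.idx = 10  [S₁.idx * -2 + 44]
46. n0.mk = true  [A.lim > 9]
47. n0.pre = 16  [(if S₁.mk then A.lim else S₁.idx) + 6]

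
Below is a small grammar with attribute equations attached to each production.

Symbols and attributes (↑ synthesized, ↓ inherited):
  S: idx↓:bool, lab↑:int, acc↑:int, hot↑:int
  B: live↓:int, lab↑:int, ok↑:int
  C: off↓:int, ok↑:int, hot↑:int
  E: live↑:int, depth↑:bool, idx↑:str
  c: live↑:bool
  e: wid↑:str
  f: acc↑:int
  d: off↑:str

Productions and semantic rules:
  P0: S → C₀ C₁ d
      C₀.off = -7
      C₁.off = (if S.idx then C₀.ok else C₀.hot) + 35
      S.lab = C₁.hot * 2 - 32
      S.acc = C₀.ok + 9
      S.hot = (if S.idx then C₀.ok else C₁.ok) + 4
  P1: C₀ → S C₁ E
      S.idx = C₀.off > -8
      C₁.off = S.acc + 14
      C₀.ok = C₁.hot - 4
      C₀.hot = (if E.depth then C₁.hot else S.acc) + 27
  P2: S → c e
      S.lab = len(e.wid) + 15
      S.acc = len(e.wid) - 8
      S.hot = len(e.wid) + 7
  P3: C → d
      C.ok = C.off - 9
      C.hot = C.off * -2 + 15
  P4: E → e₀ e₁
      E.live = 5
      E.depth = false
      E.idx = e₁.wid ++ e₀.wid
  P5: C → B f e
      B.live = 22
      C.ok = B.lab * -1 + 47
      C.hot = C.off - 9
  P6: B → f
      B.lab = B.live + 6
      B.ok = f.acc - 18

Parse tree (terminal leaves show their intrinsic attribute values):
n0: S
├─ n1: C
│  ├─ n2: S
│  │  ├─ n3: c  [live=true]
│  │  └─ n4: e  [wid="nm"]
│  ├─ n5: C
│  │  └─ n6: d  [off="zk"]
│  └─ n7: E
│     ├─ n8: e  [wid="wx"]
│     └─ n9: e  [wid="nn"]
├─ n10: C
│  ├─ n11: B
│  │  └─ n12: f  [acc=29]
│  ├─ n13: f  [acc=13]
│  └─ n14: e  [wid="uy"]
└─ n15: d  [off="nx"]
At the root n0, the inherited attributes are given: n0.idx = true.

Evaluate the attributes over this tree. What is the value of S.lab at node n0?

10

1. n0.idx = true  [given at root]
2. n1.off = -7  [-7]
3. n2.idx = true  [C₀.off > -8]
4. n3.live = true  [terminal]
5. n4.wid = "nm"  [terminal]
6. n2.lab = 17  [len(e.wid) + 15]
7. n2.acc = -6  [len(e.wid) - 8]
8. n2.hot = 9  [len(e.wid) + 7]
9. n5.off = 8  [S.acc + 14]
10. n6.off = "zk"  [terminal]
11. n5.ok = -1  [C.off - 9]
12. n5.hot = -1  [C.off * -2 + 15]
13. n8.wid = "wx"  [terminal]
14. n9.wid = "nn"  [terminal]
15. n7.live = 5  [5]
16. n7.depth = false  [false]
17. n7.idx = "nnwx"  [e₁.wid ++ e₀.wid]
18. n1.ok = -5  [C₁.hot - 4]
19. n1.hot = 21  [(if E.depth then C₁.hot else S.acc) + 27]
20. n10.off = 30  [(if S.idx then C₀.ok else C₀.hot) + 35]
21. n11.live = 22  [22]
22. n12.acc = 29  [terminal]
23. n11.lab = 28  [B.live + 6]
24. n11.ok = 11  [f.acc - 18]
25. n13.acc = 13  [terminal]
26. n14.wid = "uy"  [terminal]
27. n10.ok = 19  [B.lab * -1 + 47]
28. n10.hot = 21  [C.off - 9]
29. n15.off = "nx"  [terminal]
30. n0.lab = 10  [C₁.hot * 2 - 32]
31. n0.acc = 4  [C₀.ok + 9]
32. n0.hot = -1  [(if S.idx then C₀.ok else C₁.ok) + 4]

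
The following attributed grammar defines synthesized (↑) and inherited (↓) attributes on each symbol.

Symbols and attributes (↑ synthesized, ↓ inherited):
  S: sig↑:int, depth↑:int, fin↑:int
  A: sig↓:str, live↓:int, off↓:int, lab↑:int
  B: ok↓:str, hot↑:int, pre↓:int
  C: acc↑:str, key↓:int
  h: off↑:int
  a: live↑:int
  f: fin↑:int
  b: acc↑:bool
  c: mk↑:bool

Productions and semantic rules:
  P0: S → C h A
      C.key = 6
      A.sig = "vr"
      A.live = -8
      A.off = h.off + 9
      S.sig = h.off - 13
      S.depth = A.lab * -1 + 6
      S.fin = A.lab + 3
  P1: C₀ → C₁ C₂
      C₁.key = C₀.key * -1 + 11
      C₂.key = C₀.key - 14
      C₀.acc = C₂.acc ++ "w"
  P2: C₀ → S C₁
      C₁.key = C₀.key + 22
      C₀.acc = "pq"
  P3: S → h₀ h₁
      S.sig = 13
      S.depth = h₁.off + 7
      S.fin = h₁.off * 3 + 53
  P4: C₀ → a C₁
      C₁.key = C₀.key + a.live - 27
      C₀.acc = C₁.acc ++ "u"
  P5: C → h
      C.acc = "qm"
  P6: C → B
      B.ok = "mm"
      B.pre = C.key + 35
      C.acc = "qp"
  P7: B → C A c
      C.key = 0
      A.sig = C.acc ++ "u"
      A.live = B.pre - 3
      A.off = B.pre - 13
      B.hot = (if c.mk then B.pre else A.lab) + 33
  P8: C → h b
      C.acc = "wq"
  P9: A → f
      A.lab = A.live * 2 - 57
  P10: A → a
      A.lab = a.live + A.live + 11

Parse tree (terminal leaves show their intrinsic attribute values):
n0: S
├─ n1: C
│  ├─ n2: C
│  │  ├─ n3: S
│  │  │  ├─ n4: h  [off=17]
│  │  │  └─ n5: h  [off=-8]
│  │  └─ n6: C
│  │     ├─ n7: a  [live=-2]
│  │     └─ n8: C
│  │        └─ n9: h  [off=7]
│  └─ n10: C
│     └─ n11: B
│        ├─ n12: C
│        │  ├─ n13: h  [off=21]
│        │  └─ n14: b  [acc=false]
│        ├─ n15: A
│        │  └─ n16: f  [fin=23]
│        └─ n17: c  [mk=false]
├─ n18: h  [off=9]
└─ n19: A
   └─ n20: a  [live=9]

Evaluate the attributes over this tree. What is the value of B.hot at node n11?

24

1. n1.key = 6  [6]
2. n2.key = 5  [C₀.key * -1 + 11]
3. n4.off = 17  [terminal]
4. n5.off = -8  [terminal]
5. n3.sig = 13  [13]
6. n3.depth = -1  [h₁.off + 7]
7. n3.fin = 29  [h₁.off * 3 + 53]
8. n6.key = 27  [C₀.key + 22]
9. n7.live = -2  [terminal]
10. n8.key = -2  [C₀.key + a.live - 27]
11. n9.off = 7  [terminal]
12. n8.acc = "qm"  ["qm"]
13. n6.acc = "qmu"  [C₁.acc ++ "u"]
14. n2.acc = "pq"  ["pq"]
15. n10.key = -8  [C₀.key - 14]
16. n11.ok = "mm"  ["mm"]
17. n11.pre = 27  [C.key + 35]
18. n12.key = 0  [0]
19. n13.off = 21  [terminal]
20. n14.acc = false  [terminal]
21. n12.acc = "wq"  ["wq"]
22. n15.sig = "wqu"  [C.acc ++ "u"]
23. n15.live = 24  [B.pre - 3]
24. n15.off = 14  [B.pre - 13]
25. n16.fin = 23  [terminal]
26. n15.lab = -9  [A.live * 2 - 57]
27. n17.mk = false  [terminal]
28. n11.hot = 24  [(if c.mk then B.pre else A.lab) + 33]
29. n10.acc = "qp"  ["qp"]
30. n1.acc = "qpw"  [C₂.acc ++ "w"]
31. n18.off = 9  [terminal]
32. n19.sig = "vr"  ["vr"]
33. n19.live = -8  [-8]
34. n19.off = 18  [h.off + 9]
35. n20.live = 9  [terminal]
36. n19.lab = 12  [a.live + A.live + 11]
37. n0.sig = -4  [h.off - 13]
38. n0.depth = -6  [A.lab * -1 + 6]
39. n0.fin = 15  [A.lab + 3]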